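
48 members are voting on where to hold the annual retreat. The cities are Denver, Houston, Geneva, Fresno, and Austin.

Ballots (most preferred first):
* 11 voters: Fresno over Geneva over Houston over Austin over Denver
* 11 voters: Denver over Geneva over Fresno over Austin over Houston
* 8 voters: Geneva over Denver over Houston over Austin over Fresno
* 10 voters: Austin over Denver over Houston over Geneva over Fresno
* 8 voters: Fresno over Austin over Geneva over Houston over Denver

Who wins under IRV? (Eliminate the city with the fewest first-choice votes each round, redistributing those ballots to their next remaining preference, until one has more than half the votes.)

Denver

Round 1: Denver 11, Houston 0, Geneva 8, Fresno 19, Austin 10. Houston eliminated.
Round 2: Denver 11, Geneva 8, Fresno 19, Austin 10. Geneva eliminated.
Round 3: Denver 19, Fresno 19, Austin 10. Austin eliminated.
Round 4: Denver 29, Fresno 19. Denver has a majority (≥25).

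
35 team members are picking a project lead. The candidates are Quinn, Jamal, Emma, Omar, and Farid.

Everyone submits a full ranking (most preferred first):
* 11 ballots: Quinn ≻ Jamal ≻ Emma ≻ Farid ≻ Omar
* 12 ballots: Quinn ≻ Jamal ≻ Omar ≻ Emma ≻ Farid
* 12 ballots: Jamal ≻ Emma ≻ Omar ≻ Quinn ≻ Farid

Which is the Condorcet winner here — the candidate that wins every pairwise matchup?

Quinn vs Jamal: 23–12
Quinn vs Emma: 23–12
Quinn vs Omar: 23–12
Quinn vs Farid: 35–0
Quinn beats every other candidate.

Quinn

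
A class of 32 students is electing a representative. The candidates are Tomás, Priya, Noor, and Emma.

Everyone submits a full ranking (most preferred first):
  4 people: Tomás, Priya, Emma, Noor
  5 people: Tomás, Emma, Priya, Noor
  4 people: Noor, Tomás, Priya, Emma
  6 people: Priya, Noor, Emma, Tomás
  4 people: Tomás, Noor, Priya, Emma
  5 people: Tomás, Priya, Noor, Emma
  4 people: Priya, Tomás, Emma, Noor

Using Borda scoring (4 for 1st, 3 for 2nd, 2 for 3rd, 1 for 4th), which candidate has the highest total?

Tomás: 4×4 + 5×4 + 4×3 + 6×1 + 4×4 + 5×4 + 4×3 = 102
Priya: 4×3 + 5×2 + 4×2 + 6×4 + 4×2 + 5×3 + 4×4 = 93
Noor: 4×1 + 5×1 + 4×4 + 6×3 + 4×3 + 5×2 + 4×1 = 69
Emma: 4×2 + 5×3 + 4×1 + 6×2 + 4×1 + 5×1 + 4×2 = 56

Tomás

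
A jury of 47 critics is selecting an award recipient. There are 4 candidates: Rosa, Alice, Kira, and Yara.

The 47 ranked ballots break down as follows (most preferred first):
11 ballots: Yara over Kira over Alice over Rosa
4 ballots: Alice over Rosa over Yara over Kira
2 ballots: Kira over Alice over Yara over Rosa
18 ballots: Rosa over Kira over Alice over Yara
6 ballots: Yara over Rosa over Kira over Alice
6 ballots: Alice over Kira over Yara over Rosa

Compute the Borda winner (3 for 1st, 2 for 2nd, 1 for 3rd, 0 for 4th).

Kira

Rosa: 11×0 + 4×2 + 2×0 + 18×3 + 6×2 + 6×0 = 74
Alice: 11×1 + 4×3 + 2×2 + 18×1 + 6×0 + 6×3 = 63
Kira: 11×2 + 4×0 + 2×3 + 18×2 + 6×1 + 6×2 = 82
Yara: 11×3 + 4×1 + 2×1 + 18×0 + 6×3 + 6×1 = 63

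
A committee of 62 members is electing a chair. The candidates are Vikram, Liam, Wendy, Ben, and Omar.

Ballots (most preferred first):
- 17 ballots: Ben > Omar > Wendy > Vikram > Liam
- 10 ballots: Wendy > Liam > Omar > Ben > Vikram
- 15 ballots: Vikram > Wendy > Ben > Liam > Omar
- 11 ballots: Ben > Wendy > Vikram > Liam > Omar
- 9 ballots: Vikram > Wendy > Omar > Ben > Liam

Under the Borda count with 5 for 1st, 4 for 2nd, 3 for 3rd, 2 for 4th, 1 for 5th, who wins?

Vikram: 17×2 + 10×1 + 15×5 + 11×3 + 9×5 = 197
Liam: 17×1 + 10×4 + 15×2 + 11×2 + 9×1 = 118
Wendy: 17×3 + 10×5 + 15×4 + 11×4 + 9×4 = 241
Ben: 17×5 + 10×2 + 15×3 + 11×5 + 9×2 = 223
Omar: 17×4 + 10×3 + 15×1 + 11×1 + 9×3 = 151

Wendy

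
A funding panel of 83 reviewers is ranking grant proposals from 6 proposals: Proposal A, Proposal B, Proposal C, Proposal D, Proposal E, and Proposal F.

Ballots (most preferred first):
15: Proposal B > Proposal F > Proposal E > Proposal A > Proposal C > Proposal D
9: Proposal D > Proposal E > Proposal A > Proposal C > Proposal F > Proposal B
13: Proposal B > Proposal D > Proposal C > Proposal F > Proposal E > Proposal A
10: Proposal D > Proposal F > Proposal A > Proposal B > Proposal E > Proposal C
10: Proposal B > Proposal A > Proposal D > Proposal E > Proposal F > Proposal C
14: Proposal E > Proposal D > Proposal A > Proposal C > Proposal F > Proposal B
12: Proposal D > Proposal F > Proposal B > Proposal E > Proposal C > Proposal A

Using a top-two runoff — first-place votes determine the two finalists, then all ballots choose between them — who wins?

Round 1 first-place votes: Proposal A 0, Proposal B 38, Proposal C 0, Proposal D 31, Proposal E 14, Proposal F 0. Proposal B and Proposal D advance.
Runoff: Proposal B is ranked above Proposal D on 38 ballots, Proposal D above Proposal B on 45.

Proposal D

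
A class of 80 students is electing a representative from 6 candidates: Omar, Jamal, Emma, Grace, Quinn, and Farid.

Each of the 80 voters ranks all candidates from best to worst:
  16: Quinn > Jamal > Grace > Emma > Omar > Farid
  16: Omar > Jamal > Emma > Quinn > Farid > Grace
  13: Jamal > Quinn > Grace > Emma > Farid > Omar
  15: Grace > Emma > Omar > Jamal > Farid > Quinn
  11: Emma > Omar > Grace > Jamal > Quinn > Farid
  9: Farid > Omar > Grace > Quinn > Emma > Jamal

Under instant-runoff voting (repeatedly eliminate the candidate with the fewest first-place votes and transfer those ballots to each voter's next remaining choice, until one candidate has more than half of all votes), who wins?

Round 1: Omar 16, Jamal 13, Emma 11, Grace 15, Quinn 16, Farid 9. Farid eliminated.
Round 2: Omar 25, Jamal 13, Emma 11, Grace 15, Quinn 16. Emma eliminated.
Round 3: Omar 36, Jamal 13, Grace 15, Quinn 16. Jamal eliminated.
Round 4: Omar 36, Grace 15, Quinn 29. Grace eliminated.
Round 5: Omar 51, Quinn 29. Omar has a majority (≥41).

Omar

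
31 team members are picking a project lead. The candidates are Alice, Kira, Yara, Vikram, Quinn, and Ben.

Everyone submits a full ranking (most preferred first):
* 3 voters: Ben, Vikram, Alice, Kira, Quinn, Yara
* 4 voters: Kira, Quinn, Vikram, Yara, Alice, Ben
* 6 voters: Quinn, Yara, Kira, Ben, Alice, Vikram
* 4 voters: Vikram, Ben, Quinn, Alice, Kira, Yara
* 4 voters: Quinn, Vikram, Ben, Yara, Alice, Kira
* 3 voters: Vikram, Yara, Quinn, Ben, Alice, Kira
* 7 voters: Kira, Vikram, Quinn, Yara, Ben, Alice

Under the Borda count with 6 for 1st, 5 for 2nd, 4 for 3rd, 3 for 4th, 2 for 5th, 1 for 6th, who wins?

Quinn

Alice: 3×4 + 4×2 + 6×2 + 4×3 + 4×2 + 3×2 + 7×1 = 65
Kira: 3×3 + 4×6 + 6×4 + 4×2 + 4×1 + 3×1 + 7×6 = 114
Yara: 3×1 + 4×3 + 6×5 + 4×1 + 4×3 + 3×5 + 7×3 = 97
Vikram: 3×5 + 4×4 + 6×1 + 4×6 + 4×5 + 3×6 + 7×5 = 134
Quinn: 3×2 + 4×5 + 6×6 + 4×4 + 4×6 + 3×4 + 7×4 = 142
Ben: 3×6 + 4×1 + 6×3 + 4×5 + 4×4 + 3×3 + 7×2 = 99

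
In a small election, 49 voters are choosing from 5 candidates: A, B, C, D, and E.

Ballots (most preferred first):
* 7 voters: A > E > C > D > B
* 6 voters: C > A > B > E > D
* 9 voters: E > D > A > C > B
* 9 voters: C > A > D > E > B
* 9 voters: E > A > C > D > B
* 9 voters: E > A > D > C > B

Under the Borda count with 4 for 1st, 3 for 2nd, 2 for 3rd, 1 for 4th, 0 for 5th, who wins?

A

A: 7×4 + 6×3 + 9×2 + 9×3 + 9×3 + 9×3 = 145
B: 7×0 + 6×2 + 9×0 + 9×0 + 9×0 + 9×0 = 12
C: 7×2 + 6×4 + 9×1 + 9×4 + 9×2 + 9×1 = 110
D: 7×1 + 6×0 + 9×3 + 9×2 + 9×1 + 9×2 = 79
E: 7×3 + 6×1 + 9×4 + 9×1 + 9×4 + 9×4 = 144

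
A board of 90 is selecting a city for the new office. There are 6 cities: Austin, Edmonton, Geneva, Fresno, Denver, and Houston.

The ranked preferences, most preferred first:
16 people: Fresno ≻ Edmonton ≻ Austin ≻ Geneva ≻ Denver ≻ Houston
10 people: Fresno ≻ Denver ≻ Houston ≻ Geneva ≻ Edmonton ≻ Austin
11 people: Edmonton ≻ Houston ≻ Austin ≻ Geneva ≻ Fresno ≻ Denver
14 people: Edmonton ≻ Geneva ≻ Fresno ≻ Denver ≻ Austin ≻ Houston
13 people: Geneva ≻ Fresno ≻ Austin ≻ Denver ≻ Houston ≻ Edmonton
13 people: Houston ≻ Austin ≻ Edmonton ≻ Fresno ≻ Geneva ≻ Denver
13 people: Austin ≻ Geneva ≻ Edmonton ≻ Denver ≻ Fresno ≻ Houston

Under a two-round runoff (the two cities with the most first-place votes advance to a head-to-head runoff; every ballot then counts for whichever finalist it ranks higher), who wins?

Round 1 first-place votes: Austin 13, Edmonton 25, Geneva 13, Fresno 26, Denver 0, Houston 13. Fresno and Edmonton advance.
Runoff: Fresno is ranked above Edmonton on 39 ballots, Edmonton above Fresno on 51.

Edmonton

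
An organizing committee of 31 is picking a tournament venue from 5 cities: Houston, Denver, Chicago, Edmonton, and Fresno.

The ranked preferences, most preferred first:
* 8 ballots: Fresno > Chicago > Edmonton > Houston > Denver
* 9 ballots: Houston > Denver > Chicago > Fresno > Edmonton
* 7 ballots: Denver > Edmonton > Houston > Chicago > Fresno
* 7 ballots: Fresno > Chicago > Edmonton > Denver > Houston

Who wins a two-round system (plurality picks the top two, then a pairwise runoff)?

Round 1 first-place votes: Houston 9, Denver 7, Chicago 0, Edmonton 0, Fresno 15. Fresno and Houston advance.
Runoff: Fresno is ranked above Houston on 15 ballots, Houston above Fresno on 16.

Houston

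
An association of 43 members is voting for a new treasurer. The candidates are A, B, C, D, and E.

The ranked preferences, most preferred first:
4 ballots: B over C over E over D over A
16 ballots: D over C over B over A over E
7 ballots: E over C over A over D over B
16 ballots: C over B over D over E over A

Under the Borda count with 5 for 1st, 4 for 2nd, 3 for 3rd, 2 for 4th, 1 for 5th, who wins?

C

A: 4×1 + 16×2 + 7×3 + 16×1 = 73
B: 4×5 + 16×3 + 7×1 + 16×4 = 139
C: 4×4 + 16×4 + 7×4 + 16×5 = 188
D: 4×2 + 16×5 + 7×2 + 16×3 = 150
E: 4×3 + 16×1 + 7×5 + 16×2 = 95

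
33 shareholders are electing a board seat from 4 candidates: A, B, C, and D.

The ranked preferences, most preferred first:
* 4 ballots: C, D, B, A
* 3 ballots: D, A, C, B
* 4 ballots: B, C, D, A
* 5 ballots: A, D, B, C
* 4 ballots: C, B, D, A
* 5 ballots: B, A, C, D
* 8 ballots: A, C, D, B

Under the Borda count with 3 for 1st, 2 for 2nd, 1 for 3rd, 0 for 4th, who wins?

A: 4×0 + 3×2 + 4×0 + 5×3 + 4×0 + 5×2 + 8×3 = 55
B: 4×1 + 3×0 + 4×3 + 5×1 + 4×2 + 5×3 + 8×0 = 44
C: 4×3 + 3×1 + 4×2 + 5×0 + 4×3 + 5×1 + 8×2 = 56
D: 4×2 + 3×3 + 4×1 + 5×2 + 4×1 + 5×0 + 8×1 = 43

C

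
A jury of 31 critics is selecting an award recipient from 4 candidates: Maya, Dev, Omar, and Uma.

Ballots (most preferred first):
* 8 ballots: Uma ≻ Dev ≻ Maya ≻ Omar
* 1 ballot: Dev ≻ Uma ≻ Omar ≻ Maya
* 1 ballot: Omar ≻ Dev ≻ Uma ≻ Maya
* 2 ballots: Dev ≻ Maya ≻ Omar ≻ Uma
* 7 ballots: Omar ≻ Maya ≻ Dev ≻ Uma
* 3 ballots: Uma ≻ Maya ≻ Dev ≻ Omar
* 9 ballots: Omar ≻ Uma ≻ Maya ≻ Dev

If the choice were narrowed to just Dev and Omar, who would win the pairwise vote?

Dev is ranked above Omar on 14 ballots; Omar above Dev on 17.

Omar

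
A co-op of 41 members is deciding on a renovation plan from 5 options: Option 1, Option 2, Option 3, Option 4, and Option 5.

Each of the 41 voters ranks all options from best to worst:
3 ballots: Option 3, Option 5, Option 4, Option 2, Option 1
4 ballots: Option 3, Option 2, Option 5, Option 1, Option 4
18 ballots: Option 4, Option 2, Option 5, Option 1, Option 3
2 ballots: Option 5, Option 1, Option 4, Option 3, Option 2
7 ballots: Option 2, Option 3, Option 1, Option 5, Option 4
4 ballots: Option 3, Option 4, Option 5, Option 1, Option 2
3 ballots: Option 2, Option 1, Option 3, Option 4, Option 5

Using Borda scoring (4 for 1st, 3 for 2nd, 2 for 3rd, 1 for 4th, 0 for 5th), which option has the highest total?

Option 1: 3×0 + 4×1 + 18×1 + 2×3 + 7×2 + 4×1 + 3×3 = 55
Option 2: 3×1 + 4×3 + 18×3 + 2×0 + 7×4 + 4×0 + 3×4 = 109
Option 3: 3×4 + 4×4 + 18×0 + 2×1 + 7×3 + 4×4 + 3×2 = 73
Option 4: 3×2 + 4×0 + 18×4 + 2×2 + 7×0 + 4×3 + 3×1 = 97
Option 5: 3×3 + 4×2 + 18×2 + 2×4 + 7×1 + 4×2 + 3×0 = 76

Option 2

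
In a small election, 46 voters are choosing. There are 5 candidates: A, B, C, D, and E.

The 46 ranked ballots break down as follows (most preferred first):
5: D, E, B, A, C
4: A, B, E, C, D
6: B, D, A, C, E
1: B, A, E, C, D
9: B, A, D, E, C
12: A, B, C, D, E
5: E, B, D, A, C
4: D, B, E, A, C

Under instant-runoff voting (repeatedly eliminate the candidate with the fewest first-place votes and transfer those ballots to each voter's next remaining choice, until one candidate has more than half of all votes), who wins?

Round 1: A 16, B 16, C 0, D 9, E 5. C eliminated.
Round 2: A 16, B 16, D 9, E 5. E eliminated.
Round 3: A 16, B 21, D 9. D eliminated.
Round 4: A 16, B 30. B has a majority (≥24).

B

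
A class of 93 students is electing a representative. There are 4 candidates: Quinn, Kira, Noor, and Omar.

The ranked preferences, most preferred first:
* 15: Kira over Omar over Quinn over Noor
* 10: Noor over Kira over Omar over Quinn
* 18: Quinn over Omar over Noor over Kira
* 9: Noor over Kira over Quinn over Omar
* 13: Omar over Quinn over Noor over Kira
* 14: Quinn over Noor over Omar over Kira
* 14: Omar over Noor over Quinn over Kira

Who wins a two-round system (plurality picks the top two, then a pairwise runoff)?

Omar

Round 1 first-place votes: Quinn 32, Kira 15, Noor 19, Omar 27. Quinn and Omar advance.
Runoff: Quinn is ranked above Omar on 41 ballots, Omar above Quinn on 52.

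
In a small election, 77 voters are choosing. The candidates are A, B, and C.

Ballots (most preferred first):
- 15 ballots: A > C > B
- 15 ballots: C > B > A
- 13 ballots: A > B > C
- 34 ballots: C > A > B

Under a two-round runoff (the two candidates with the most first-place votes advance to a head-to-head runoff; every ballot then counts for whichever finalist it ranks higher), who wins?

Round 1 first-place votes: A 28, B 0, C 49. C and A advance.
Runoff: C is ranked above A on 49 ballots, A above C on 28.

C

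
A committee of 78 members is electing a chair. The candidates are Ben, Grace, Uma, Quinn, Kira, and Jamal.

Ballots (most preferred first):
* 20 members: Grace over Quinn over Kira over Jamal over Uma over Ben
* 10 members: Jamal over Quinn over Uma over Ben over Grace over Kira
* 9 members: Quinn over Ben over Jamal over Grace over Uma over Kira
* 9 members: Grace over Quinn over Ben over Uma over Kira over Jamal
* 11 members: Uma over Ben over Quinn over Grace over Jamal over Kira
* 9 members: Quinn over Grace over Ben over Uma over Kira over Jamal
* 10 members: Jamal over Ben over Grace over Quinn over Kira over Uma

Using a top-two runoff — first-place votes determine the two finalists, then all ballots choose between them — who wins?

Grace

Round 1 first-place votes: Ben 0, Grace 29, Uma 11, Quinn 18, Kira 0, Jamal 20. Grace and Jamal advance.
Runoff: Grace is ranked above Jamal on 49 ballots, Jamal above Grace on 29.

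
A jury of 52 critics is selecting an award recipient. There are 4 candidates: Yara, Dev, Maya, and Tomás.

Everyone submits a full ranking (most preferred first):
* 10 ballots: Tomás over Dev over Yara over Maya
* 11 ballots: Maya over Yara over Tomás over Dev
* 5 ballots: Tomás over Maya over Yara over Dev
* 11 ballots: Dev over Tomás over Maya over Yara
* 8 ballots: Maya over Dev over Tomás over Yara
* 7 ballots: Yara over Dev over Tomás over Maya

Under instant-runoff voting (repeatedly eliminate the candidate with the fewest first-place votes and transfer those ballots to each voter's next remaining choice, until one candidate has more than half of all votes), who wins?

Dev

Round 1: Yara 7, Dev 11, Maya 19, Tomás 15. Yara eliminated.
Round 2: Dev 18, Maya 19, Tomás 15. Tomás eliminated.
Round 3: Dev 28, Maya 24. Dev has a majority (≥27).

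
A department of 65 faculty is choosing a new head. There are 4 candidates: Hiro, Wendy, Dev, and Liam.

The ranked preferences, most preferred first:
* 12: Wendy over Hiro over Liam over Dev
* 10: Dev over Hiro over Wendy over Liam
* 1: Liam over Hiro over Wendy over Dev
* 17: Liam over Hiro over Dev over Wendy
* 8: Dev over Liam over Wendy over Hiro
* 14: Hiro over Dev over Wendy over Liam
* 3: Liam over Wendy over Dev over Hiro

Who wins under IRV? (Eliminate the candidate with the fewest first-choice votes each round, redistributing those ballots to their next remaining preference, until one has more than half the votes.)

Round 1: Hiro 14, Wendy 12, Dev 18, Liam 21. Wendy eliminated.
Round 2: Hiro 26, Dev 18, Liam 21. Dev eliminated.
Round 3: Hiro 36, Liam 29. Hiro has a majority (≥33).

Hiro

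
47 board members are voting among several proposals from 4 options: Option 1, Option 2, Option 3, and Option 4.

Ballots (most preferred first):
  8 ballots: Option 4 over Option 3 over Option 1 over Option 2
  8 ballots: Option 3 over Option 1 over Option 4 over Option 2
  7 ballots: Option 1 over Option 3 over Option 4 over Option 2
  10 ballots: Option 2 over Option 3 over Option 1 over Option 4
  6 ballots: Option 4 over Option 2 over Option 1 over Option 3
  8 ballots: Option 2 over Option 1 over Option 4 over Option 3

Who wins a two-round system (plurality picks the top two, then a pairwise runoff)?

Option 4

Round 1 first-place votes: Option 1 7, Option 2 18, Option 3 8, Option 4 14. Option 2 and Option 4 advance.
Runoff: Option 2 is ranked above Option 4 on 18 ballots, Option 4 above Option 2 on 29.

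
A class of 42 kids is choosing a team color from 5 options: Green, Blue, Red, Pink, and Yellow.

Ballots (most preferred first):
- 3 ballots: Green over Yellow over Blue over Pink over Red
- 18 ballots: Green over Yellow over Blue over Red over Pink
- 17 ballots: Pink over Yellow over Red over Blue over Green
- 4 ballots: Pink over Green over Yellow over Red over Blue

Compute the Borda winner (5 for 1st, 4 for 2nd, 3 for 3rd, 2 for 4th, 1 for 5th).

Yellow

Green: 3×5 + 18×5 + 17×1 + 4×4 = 138
Blue: 3×3 + 18×3 + 17×2 + 4×1 = 101
Red: 3×1 + 18×2 + 17×3 + 4×2 = 98
Pink: 3×2 + 18×1 + 17×5 + 4×5 = 129
Yellow: 3×4 + 18×4 + 17×4 + 4×3 = 164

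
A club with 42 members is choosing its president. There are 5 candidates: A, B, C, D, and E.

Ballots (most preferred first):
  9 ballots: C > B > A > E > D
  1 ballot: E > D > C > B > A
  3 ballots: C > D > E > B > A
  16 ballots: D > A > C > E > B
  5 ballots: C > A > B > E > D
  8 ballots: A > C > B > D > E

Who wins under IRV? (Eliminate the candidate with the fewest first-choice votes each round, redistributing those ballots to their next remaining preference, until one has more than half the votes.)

C

Round 1: A 8, B 0, C 17, D 16, E 1. B eliminated.
Round 2: A 8, C 17, D 16, E 1. E eliminated.
Round 3: A 8, C 17, D 17. A eliminated.
Round 4: C 25, D 17. C has a majority (≥22).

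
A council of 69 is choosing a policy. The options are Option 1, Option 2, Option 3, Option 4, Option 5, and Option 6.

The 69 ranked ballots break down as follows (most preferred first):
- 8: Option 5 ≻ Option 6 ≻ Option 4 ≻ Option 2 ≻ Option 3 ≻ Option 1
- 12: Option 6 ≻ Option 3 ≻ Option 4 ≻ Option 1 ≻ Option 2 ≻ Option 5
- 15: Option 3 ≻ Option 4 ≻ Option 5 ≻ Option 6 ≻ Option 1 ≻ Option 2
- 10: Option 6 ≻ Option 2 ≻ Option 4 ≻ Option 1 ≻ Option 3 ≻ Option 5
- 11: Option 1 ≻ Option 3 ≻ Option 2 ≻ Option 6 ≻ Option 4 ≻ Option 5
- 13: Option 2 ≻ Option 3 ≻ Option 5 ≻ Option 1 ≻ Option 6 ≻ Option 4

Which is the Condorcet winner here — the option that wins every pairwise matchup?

Option 3 vs Option 1: 48–21
Option 3 vs Option 2: 38–31
Option 3 vs Option 4: 51–18
Option 3 vs Option 5: 61–8
Option 3 vs Option 6: 39–30
Option 3 beats every other option.

Option 3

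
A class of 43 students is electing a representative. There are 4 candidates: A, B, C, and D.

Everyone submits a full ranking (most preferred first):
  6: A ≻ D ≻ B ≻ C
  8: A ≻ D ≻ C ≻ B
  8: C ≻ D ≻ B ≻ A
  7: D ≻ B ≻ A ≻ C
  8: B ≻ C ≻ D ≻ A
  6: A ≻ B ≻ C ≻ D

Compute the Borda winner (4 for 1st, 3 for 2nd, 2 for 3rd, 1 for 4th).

D

A: 6×4 + 8×4 + 8×1 + 7×2 + 8×1 + 6×4 = 110
B: 6×2 + 8×1 + 8×2 + 7×3 + 8×4 + 6×3 = 107
C: 6×1 + 8×2 + 8×4 + 7×1 + 8×3 + 6×2 = 97
D: 6×3 + 8×3 + 8×3 + 7×4 + 8×2 + 6×1 = 116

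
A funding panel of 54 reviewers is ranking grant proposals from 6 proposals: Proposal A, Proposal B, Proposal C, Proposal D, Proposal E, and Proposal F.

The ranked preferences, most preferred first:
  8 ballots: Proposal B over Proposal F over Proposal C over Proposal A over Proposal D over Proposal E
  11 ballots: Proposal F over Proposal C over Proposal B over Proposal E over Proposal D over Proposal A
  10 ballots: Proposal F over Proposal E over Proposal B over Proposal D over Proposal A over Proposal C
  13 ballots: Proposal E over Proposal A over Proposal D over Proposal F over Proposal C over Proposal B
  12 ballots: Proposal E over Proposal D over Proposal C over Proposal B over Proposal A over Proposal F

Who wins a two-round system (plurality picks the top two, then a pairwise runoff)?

Proposal F

Round 1 first-place votes: Proposal A 0, Proposal B 8, Proposal C 0, Proposal D 0, Proposal E 25, Proposal F 21. Proposal E and Proposal F advance.
Runoff: Proposal E is ranked above Proposal F on 25 ballots, Proposal F above Proposal E on 29.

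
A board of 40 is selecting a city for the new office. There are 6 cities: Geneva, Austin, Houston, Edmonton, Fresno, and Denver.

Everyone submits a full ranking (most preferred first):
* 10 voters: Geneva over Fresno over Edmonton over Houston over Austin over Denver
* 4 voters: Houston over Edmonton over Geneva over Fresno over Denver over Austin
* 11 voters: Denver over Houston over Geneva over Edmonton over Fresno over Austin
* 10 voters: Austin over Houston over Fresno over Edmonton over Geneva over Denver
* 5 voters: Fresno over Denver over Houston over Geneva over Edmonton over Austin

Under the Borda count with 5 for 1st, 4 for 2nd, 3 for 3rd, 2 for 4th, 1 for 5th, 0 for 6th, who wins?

Geneva: 10×5 + 4×3 + 11×3 + 10×1 + 5×2 = 115
Austin: 10×1 + 4×0 + 11×0 + 10×5 + 5×0 = 60
Houston: 10×2 + 4×5 + 11×4 + 10×4 + 5×3 = 139
Edmonton: 10×3 + 4×4 + 11×2 + 10×2 + 5×1 = 93
Fresno: 10×4 + 4×2 + 11×1 + 10×3 + 5×5 = 114
Denver: 10×0 + 4×1 + 11×5 + 10×0 + 5×4 = 79

Houston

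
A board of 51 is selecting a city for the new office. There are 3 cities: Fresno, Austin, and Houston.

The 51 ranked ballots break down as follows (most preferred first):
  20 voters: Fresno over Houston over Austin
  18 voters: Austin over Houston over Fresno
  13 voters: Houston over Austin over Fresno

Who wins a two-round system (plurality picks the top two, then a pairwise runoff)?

Round 1 first-place votes: Fresno 20, Austin 18, Houston 13. Fresno and Austin advance.
Runoff: Fresno is ranked above Austin on 20 ballots, Austin above Fresno on 31.

Austin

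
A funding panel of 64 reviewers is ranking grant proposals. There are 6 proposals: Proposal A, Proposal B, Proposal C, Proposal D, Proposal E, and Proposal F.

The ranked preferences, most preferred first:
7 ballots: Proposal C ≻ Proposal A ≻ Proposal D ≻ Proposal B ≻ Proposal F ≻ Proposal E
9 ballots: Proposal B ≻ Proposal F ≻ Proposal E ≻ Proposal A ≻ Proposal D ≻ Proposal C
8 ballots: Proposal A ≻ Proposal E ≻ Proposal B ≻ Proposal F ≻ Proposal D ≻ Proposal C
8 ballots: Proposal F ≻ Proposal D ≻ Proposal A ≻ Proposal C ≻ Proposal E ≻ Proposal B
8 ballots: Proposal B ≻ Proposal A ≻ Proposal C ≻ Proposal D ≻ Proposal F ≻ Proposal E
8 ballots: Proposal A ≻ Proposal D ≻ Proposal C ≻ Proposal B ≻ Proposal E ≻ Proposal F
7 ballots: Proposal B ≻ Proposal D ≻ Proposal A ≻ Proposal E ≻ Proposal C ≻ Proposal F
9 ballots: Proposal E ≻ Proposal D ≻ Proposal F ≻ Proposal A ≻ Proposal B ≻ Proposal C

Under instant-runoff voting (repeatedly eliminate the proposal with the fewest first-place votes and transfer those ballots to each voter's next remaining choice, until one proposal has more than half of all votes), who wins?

Proposal A

Round 1: Proposal A 16, Proposal B 24, Proposal C 7, Proposal D 0, Proposal E 9, Proposal F 8. Proposal D eliminated.
Round 2: Proposal A 16, Proposal B 24, Proposal C 7, Proposal E 9, Proposal F 8. Proposal C eliminated.
Round 3: Proposal A 23, Proposal B 24, Proposal E 9, Proposal F 8. Proposal F eliminated.
Round 4: Proposal A 31, Proposal B 24, Proposal E 9. Proposal E eliminated.
Round 5: Proposal A 40, Proposal B 24. Proposal A has a majority (≥33).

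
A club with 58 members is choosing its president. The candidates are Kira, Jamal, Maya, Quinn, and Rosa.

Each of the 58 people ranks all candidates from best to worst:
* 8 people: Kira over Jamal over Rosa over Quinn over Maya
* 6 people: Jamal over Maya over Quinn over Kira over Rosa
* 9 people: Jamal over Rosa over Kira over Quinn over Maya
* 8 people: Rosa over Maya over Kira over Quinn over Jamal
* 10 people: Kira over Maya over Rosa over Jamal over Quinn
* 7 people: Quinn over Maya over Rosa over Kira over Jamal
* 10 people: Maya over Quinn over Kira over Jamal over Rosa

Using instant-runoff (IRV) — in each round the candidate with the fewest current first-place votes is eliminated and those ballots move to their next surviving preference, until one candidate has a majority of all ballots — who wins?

Round 1: Kira 18, Jamal 15, Maya 10, Quinn 7, Rosa 8. Quinn eliminated.
Round 2: Kira 18, Jamal 15, Maya 17, Rosa 8. Rosa eliminated.
Round 3: Kira 18, Jamal 15, Maya 25. Jamal eliminated.
Round 4: Kira 27, Maya 31. Maya has a majority (≥30).

Maya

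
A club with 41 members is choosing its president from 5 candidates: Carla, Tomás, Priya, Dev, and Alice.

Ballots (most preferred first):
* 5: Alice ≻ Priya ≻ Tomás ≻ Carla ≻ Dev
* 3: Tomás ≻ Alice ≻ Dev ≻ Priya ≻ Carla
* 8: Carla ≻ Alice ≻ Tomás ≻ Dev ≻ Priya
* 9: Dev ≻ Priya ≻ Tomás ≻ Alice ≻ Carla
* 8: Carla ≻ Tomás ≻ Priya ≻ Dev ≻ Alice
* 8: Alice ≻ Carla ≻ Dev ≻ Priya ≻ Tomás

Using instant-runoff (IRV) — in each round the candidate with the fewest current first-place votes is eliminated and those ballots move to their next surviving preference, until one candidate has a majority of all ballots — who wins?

Round 1: Carla 16, Tomás 3, Priya 0, Dev 9, Alice 13. Priya eliminated.
Round 2: Carla 16, Tomás 3, Dev 9, Alice 13. Tomás eliminated.
Round 3: Carla 16, Dev 9, Alice 16. Dev eliminated.
Round 4: Carla 16, Alice 25. Alice has a majority (≥21).

Alice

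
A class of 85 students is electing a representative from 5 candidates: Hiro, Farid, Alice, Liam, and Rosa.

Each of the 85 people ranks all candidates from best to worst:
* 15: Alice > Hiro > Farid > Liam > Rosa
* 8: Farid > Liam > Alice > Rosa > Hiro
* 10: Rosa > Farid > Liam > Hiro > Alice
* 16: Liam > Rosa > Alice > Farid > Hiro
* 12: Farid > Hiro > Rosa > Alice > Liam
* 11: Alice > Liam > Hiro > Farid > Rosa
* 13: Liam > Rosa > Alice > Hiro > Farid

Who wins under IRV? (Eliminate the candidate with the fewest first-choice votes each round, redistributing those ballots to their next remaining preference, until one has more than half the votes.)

Farid

Round 1: Hiro 0, Farid 20, Alice 26, Liam 29, Rosa 10. Hiro eliminated.
Round 2: Farid 20, Alice 26, Liam 29, Rosa 10. Rosa eliminated.
Round 3: Farid 30, Alice 26, Liam 29. Alice eliminated.
Round 4: Farid 45, Liam 40. Farid has a majority (≥43).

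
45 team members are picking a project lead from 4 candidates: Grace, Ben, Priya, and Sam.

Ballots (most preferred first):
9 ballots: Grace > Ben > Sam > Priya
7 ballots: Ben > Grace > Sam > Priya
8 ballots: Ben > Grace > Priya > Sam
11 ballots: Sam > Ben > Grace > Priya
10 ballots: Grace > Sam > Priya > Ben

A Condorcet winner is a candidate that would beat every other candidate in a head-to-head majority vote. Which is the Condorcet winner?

Ben

Ben vs Grace: 26–19
Ben vs Priya: 35–10
Ben vs Sam: 24–21
Ben beats every other candidate.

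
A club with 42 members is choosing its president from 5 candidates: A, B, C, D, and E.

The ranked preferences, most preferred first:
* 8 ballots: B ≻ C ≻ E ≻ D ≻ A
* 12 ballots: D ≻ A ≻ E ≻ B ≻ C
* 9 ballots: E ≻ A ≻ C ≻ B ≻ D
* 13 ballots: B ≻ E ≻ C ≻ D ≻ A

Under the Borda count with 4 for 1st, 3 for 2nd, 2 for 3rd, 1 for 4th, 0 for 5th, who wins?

E

A: 8×0 + 12×3 + 9×3 + 13×0 = 63
B: 8×4 + 12×1 + 9×1 + 13×4 = 105
C: 8×3 + 12×0 + 9×2 + 13×2 = 68
D: 8×1 + 12×4 + 9×0 + 13×1 = 69
E: 8×2 + 12×2 + 9×4 + 13×3 = 115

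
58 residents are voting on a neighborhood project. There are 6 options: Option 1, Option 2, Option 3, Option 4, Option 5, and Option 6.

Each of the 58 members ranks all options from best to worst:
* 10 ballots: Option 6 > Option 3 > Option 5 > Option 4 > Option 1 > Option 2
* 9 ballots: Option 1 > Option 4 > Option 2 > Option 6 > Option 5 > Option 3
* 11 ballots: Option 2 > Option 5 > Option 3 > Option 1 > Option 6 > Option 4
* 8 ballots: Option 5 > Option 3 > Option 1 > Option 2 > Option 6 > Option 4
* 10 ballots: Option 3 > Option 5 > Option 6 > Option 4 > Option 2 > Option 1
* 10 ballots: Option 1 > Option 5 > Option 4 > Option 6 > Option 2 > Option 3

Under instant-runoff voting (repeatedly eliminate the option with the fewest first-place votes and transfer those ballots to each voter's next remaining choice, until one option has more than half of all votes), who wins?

Option 3

Round 1: Option 1 19, Option 2 11, Option 3 10, Option 4 0, Option 5 8, Option 6 10. Option 4 eliminated.
Round 2: Option 1 19, Option 2 11, Option 3 10, Option 5 8, Option 6 10. Option 5 eliminated.
Round 3: Option 1 19, Option 2 11, Option 3 18, Option 6 10. Option 6 eliminated.
Round 4: Option 1 19, Option 2 11, Option 3 28. Option 2 eliminated.
Round 5: Option 1 19, Option 3 39. Option 3 has a majority (≥30).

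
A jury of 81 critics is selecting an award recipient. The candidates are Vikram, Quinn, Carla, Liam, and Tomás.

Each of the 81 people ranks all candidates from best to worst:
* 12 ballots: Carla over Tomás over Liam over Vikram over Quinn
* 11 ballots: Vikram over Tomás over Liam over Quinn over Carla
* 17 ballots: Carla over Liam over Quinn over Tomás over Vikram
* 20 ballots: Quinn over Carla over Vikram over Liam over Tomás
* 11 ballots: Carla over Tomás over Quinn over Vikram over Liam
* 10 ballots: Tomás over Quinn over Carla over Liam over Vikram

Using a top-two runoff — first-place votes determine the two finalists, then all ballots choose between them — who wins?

Round 1 first-place votes: Vikram 11, Quinn 20, Carla 40, Liam 0, Tomás 10. Carla and Quinn advance.
Runoff: Carla is ranked above Quinn on 40 ballots, Quinn above Carla on 41.

Quinn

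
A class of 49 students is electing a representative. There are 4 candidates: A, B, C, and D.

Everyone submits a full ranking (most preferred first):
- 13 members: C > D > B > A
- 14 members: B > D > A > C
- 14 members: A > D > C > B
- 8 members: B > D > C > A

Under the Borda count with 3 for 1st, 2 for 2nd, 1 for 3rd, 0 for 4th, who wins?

D

A: 13×0 + 14×1 + 14×3 + 8×0 = 56
B: 13×1 + 14×3 + 14×0 + 8×3 = 79
C: 13×3 + 14×0 + 14×1 + 8×1 = 61
D: 13×2 + 14×2 + 14×2 + 8×2 = 98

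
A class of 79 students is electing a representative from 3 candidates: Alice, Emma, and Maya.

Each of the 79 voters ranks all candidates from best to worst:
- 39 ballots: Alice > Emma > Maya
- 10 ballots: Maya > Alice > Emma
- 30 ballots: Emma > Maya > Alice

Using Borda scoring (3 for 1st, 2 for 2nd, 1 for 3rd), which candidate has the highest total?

Alice: 39×3 + 10×2 + 30×1 = 167
Emma: 39×2 + 10×1 + 30×3 = 178
Maya: 39×1 + 10×3 + 30×2 = 129

Emma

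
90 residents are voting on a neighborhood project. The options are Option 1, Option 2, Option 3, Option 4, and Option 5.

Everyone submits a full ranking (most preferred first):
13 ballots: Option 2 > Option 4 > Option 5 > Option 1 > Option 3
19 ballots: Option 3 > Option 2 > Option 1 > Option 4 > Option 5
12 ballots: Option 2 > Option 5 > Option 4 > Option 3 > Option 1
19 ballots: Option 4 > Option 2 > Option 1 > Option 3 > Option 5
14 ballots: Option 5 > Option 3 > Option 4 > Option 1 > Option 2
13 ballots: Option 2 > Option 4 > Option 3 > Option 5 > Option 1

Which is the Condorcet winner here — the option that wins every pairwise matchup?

Option 2

Option 2 vs Option 1: 76–14
Option 2 vs Option 3: 57–33
Option 2 vs Option 4: 57–33
Option 2 vs Option 5: 76–14
Option 2 beats every other option.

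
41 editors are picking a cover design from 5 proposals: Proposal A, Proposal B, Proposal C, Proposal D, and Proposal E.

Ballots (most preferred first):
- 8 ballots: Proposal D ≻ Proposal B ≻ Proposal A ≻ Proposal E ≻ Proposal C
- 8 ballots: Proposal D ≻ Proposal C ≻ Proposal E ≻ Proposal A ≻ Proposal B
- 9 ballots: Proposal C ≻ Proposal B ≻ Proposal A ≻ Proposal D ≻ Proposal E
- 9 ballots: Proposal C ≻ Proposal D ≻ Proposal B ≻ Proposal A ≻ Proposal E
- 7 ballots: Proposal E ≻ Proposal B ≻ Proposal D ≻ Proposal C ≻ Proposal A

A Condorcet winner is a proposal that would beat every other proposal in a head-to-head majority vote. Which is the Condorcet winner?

Proposal D vs Proposal A: 32–9
Proposal D vs Proposal B: 25–16
Proposal D vs Proposal C: 23–18
Proposal D vs Proposal E: 34–7
Proposal D beats every other proposal.

Proposal D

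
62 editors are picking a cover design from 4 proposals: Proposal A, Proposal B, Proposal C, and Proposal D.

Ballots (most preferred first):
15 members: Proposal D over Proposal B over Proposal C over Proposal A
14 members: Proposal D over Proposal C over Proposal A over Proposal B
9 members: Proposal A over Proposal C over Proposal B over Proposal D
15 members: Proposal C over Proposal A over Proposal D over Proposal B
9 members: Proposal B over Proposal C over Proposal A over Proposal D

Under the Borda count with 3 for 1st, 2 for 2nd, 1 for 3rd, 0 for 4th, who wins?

Proposal A: 15×0 + 14×1 + 9×3 + 15×2 + 9×1 = 80
Proposal B: 15×2 + 14×0 + 9×1 + 15×0 + 9×3 = 66
Proposal C: 15×1 + 14×2 + 9×2 + 15×3 + 9×2 = 124
Proposal D: 15×3 + 14×3 + 9×0 + 15×1 + 9×0 = 102

Proposal C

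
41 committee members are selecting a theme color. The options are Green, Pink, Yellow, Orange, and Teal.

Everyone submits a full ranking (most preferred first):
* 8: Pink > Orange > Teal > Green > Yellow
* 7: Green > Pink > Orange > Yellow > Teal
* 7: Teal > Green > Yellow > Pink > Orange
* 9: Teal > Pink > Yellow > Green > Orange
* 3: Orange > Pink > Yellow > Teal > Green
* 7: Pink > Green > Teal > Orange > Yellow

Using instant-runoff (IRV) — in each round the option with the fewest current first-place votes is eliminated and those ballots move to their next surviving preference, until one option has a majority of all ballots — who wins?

Round 1: Green 7, Pink 15, Yellow 0, Orange 3, Teal 16. Yellow eliminated.
Round 2: Green 7, Pink 15, Orange 3, Teal 16. Orange eliminated.
Round 3: Green 7, Pink 18, Teal 16. Green eliminated.
Round 4: Pink 25, Teal 16. Pink has a majority (≥21).

Pink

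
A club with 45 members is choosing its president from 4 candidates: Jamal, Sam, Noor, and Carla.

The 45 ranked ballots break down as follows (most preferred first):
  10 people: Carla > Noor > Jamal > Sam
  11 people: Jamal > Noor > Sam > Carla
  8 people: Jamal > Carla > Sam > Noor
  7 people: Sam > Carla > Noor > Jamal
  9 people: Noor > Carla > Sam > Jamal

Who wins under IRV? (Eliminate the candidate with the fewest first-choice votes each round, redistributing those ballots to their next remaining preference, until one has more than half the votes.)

Carla

Round 1: Jamal 19, Sam 7, Noor 9, Carla 10. Sam eliminated.
Round 2: Jamal 19, Noor 9, Carla 17. Noor eliminated.
Round 3: Jamal 19, Carla 26. Carla has a majority (≥23).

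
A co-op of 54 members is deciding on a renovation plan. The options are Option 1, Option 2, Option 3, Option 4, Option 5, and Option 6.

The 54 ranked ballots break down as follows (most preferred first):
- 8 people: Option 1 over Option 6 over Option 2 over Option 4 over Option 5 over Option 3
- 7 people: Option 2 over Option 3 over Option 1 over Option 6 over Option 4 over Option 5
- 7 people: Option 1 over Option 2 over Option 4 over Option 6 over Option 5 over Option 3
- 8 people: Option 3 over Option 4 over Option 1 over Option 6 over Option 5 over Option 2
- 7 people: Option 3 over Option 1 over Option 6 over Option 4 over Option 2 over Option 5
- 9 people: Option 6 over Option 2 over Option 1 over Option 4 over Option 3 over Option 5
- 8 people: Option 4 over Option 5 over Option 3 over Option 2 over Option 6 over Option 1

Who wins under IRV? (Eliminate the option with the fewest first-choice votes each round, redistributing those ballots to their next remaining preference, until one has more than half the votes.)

Round 1: Option 1 15, Option 2 7, Option 3 15, Option 4 8, Option 5 0, Option 6 9. Option 5 eliminated.
Round 2: Option 1 15, Option 2 7, Option 3 15, Option 4 8, Option 6 9. Option 2 eliminated.
Round 3: Option 1 15, Option 3 22, Option 4 8, Option 6 9. Option 4 eliminated.
Round 4: Option 1 15, Option 3 30, Option 6 9. Option 3 has a majority (≥28).

Option 3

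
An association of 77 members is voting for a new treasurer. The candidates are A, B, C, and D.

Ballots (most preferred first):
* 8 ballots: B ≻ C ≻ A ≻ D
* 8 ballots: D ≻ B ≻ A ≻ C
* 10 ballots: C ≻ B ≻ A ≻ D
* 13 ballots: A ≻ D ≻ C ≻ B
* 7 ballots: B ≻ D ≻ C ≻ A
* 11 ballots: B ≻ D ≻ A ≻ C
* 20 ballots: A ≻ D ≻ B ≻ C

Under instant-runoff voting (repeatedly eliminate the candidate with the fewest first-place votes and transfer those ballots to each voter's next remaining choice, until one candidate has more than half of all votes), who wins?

Round 1: A 33, B 26, C 10, D 8. D eliminated.
Round 2: A 33, B 34, C 10. C eliminated.
Round 3: A 33, B 44. B has a majority (≥39).

B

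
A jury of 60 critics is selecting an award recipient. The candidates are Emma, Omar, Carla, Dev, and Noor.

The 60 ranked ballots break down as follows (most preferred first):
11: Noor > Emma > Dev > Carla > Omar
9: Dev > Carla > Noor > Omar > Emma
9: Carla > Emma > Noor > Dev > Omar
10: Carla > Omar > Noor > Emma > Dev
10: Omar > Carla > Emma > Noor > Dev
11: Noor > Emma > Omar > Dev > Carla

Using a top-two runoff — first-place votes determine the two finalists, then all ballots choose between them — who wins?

Round 1 first-place votes: Emma 0, Omar 10, Carla 19, Dev 9, Noor 22. Noor and Carla advance.
Runoff: Noor is ranked above Carla on 22 ballots, Carla above Noor on 38.

Carla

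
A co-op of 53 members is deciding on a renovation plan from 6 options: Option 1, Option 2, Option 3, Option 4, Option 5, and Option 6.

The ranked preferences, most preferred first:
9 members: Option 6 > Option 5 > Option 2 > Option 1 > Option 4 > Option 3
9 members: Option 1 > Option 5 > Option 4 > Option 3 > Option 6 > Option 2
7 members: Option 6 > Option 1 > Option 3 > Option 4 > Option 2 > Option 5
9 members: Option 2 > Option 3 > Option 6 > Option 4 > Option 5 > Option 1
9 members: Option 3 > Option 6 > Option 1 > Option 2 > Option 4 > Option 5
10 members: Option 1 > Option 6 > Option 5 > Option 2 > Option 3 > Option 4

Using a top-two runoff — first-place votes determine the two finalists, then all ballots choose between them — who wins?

Round 1 first-place votes: Option 1 19, Option 2 9, Option 3 9, Option 4 0, Option 5 0, Option 6 16. Option 1 and Option 6 advance.
Runoff: Option 1 is ranked above Option 6 on 19 ballots, Option 6 above Option 1 on 34.

Option 6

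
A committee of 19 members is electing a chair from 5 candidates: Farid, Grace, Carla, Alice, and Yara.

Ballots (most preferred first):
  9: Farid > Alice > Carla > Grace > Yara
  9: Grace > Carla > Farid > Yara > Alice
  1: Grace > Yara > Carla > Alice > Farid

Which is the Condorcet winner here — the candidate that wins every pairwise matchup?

Grace vs Farid: 10–9
Grace vs Carla: 10–9
Grace vs Alice: 10–9
Grace vs Yara: 19–0
Grace beats every other candidate.

Grace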